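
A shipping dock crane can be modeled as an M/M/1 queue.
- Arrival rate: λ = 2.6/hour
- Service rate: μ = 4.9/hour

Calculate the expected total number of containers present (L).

ρ = λ/μ = 2.6/4.9 = 0.5306
For M/M/1: L = λ/(μ-λ)
L = 2.6/(4.9-2.6) = 2.6/2.30
L = 1.1304 containers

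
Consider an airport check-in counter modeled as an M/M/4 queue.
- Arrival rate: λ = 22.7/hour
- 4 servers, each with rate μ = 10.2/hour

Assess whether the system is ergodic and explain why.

Stability requires ρ = λ/(cμ) < 1
ρ = 22.7/(4 × 10.2) = 22.7/40.80 = 0.5564
Since 0.5564 < 1, the system is STABLE.
The servers are busy 55.64% of the time.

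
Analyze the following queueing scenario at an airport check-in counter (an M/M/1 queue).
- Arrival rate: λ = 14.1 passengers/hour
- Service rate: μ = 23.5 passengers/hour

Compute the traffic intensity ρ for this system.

Server utilization: ρ = λ/μ
ρ = 14.1/23.5 = 0.6000
The server is busy 60.00% of the time.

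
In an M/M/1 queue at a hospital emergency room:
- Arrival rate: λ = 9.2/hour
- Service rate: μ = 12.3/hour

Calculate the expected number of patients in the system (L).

ρ = λ/μ = 9.2/12.3 = 0.7480
For M/M/1: L = λ/(μ-λ)
L = 9.2/(12.3-9.2) = 9.2/3.10
L = 2.9677 patients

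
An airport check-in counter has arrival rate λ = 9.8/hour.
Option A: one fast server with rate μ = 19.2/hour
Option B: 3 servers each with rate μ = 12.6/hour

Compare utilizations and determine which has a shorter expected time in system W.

Option A: single server μ = 19.2 (M/M/1)
  ρ_A = 9.8/19.2 = 0.5104
  W_A = 1/(μ-λ) = 1/(19.2-9.8) = 1/9.40 = 0.1064

Option B: 3 servers μ = 12.6 (M/M/3)
  ρ_B = λ/(cμ) = 9.8/(3×12.6) = 0.2593
  Offered load a = λ/μ = cρ = 9.8/12.6 = 0.7778
  P₀ = [ Σₙ₌₀^2 aⁿ/n! + a^3/(3!(1-ρ)) ]⁻¹
  Σ = a^0/0! + a^1/1! + a^2/2! = 1.0000 + 0.77778 + 0.30247 = 2.0802
  a^3/(3!(1-ρ)) = 0.4705/(6 × 0.7407) = 0.1059
  P₀ = 1/(2.0802 + 0.1059) = 0.4574
  Lq = P₀·a^3·ρ / (3!(1-ρ)²) = 0.4574 × 0.4705 × 0.2593 / (6 × 0.5487) = 0.01695
  Wq_B = Lq/λ = 0.016949/9.8 = 0.0017295
  W_B = Wq_B + 1/μ = 0.0017295 + 0.079365 = 0.08109

Since W_B = 0.08109 < W_A = 0.1064, Option B (multiple servers) has the shorter time in system.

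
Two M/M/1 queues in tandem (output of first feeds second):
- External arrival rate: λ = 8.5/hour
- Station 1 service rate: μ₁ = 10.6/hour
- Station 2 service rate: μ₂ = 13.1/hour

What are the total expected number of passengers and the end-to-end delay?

By Jackson's theorem, each station behaves as independent M/M/1.
Station 1: ρ₁ = 8.5/10.6 = 0.8019, L₁ = ρ₁/(1-ρ₁) = λ/(μ₁-λ) = 8.5/2.10 = 4.0476
Station 2: ρ₂ = 8.5/13.1 = 0.6489, L₂ = ρ₂/(1-ρ₂) = λ/(μ₂-λ) = 8.5/4.60 = 1.8478
Total: L = L₁ + L₂ = 4.0476 + 1.8478 = 5.8954
W = L/λ = 5.8954/8.5 = 0.6936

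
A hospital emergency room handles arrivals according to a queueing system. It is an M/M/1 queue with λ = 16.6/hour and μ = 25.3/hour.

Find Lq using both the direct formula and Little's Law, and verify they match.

Method 1 (direct): Lq = λ²/(μ(μ-λ)) = 275.56/(25.3 × 8.70) = 1.2519

Method 2 (Little's Law):
W = 1/(μ-λ) = 1/8.70 = 0.114943
Wq = W - 1/μ = 0.114943 - 0.0395257 = 0.075417
Lq = λWq = 16.6 × 0.075417 = 1.2519 ✔ (matches Method 1)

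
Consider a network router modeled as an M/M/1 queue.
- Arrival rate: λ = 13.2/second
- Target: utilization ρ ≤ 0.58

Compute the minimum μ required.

ρ = λ/μ, so μ = λ/ρ
μ ≥ 13.2/0.58 = 22.7586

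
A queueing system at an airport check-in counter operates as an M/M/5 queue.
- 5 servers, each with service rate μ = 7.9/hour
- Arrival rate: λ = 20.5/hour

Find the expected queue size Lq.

Traffic intensity: ρ = λ/(cμ) = 20.5/(5×7.9) = 0.5190
Since ρ = 0.5190 < 1, system is stable.
Offered load a = λ/μ = cρ = 20.5/7.9 = 2.5949
P₀ = [ Σₙ₌₀^4 aⁿ/n! + a^5/(5!(1-ρ)) ]⁻¹
Σ = a^0/0! + a^1/1! + a^2/2! + a^3/3! + a^4/4! = 1.0000 + 2.5949 + 3.3668 + 2.9123 + 1.8893 = 11.7633
a^5/(5!(1-ρ)) = 117.6614/(120 × 0.48101) = 2.0384
P₀ = 1/(11.7633 + 2.0384) = 0.07245
Lq = P₀·a^5·ρ / (5!(1-ρ)²) = 0.072455 × 117.6614 × 0.51899 / (120 × 0.23137) = 0.1594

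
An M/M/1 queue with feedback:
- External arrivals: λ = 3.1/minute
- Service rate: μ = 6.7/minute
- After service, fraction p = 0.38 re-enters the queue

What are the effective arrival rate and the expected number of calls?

Effective arrival rate: λ_eff = λ/(1-p) = 3.1/(1-0.38) = 3.1/0.62 = 5.0000
ρ = λ_eff/μ = 5.0000/6.7 = 0.74627
L = ρ/(1-ρ) = 0.74627/(1-0.74627) = 2.9412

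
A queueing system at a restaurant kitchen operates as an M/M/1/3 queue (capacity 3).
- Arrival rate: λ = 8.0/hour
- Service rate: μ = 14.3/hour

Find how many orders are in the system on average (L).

ρ = λ/μ = 8.0/14.3 = 0.55944
P₀ = (1-ρ)/(1-ρ^(K+1)) = (1-0.55944)/(1-0.55944^4) = 0.44056/0.90205 = 0.4884
P_K = P₀×ρ^K = 0.48840 × 0.55944^3 = 0.48840 × 0.17509 = 0.08551
L = ρ[1 - (K+1)ρ^K + Kρ^(K+1)] / [(1-ρ)(1-ρ^(K+1))]
L = 0.55944 × (1 - 4×0.17509 + 3×0.097952) / ((1 - 0.55944) × (1 - 0.097952)) = 0.8355 orders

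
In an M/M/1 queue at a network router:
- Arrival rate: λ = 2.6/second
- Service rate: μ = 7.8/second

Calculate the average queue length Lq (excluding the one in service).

ρ = λ/μ = 2.6/7.8 = 0.3333
For M/M/1: Lq = λ²/(μ(μ-λ))
Lq = 6.76/(7.8 × 5.20)
Lq = 0.1667 packets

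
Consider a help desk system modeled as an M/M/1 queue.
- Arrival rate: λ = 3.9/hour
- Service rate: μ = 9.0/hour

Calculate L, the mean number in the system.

ρ = λ/μ = 3.9/9.0 = 0.4333
For M/M/1: L = λ/(μ-λ)
L = 3.9/(9.0-3.9) = 3.9/5.10
L = 0.7647 tickets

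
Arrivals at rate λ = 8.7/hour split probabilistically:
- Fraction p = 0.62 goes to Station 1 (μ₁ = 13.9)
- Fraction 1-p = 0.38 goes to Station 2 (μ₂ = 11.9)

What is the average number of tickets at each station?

Effective rates: λ₁ = 8.7×0.62 = 5.394, λ₂ = 8.7×0.38 = 3.306
Station 1: ρ₁ = 5.394/13.9 = 0.38806, L₁ = ρ₁/(1-ρ₁) = 0.38806/(1-0.38806) = 0.6341
Station 2: ρ₂ = 3.306/11.9 = 0.2778, L₂ = ρ₂/(1-ρ₂) = 0.2778/(1-0.2778) = 0.3847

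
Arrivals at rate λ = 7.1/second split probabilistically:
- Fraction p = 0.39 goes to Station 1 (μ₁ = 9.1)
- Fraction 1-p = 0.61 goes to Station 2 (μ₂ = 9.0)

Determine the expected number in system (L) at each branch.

Effective rates: λ₁ = 7.1×0.39 = 2.769, λ₂ = 7.1×0.61 = 4.331
Station 1: ρ₁ = 2.769/9.1 = 0.3043, L₁ = ρ₁/(1-ρ₁) = 0.3043/(1-0.3043) = 0.4374
Station 2: ρ₂ = 4.331/9.0 = 0.48122, L₂ = ρ₂/(1-ρ₂) = 0.48122/(1-0.48122) = 0.9276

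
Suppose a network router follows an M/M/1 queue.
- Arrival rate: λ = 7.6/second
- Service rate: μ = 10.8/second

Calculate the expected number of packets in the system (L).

ρ = λ/μ = 7.6/10.8 = 0.7037
For M/M/1: L = λ/(μ-λ)
L = 7.6/(10.8-7.6) = 7.6/3.20
L = 2.3750 packets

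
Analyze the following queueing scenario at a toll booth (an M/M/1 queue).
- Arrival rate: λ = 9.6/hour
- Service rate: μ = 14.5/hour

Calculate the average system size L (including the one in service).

ρ = λ/μ = 9.6/14.5 = 0.6621
For M/M/1: L = λ/(μ-λ)
L = 9.6/(14.5-9.6) = 9.6/4.90
L = 1.9592 vehicles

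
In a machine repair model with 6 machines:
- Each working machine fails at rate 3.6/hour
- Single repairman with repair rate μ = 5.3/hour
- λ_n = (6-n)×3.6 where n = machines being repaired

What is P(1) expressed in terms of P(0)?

P(1)/P(0) = ∏_{i=0}^{1-1} λ_i/μ_{i+1}
= (6-0)×3.6/5.3
= 4.0755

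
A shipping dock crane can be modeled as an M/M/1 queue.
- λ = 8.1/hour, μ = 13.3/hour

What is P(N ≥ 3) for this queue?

ρ = λ/μ = 8.1/13.3 = 0.6090
P(N ≥ n) = ρⁿ
P(N ≥ 3) = 0.6090^3
P(N ≥ 3) = 0.2259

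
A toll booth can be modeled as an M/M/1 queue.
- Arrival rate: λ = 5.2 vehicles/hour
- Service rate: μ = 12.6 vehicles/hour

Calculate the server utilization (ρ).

Server utilization: ρ = λ/μ
ρ = 5.2/12.6 = 0.4127
The server is busy 41.27% of the time.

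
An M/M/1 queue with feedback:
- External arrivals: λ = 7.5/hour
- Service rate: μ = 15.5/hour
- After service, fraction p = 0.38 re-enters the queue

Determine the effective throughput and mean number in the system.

Effective arrival rate: λ_eff = λ/(1-p) = 7.5/(1-0.38) = 7.5/0.62 = 12.09677
ρ = λ_eff/μ = 12.09677/15.5 = 0.780437
L = ρ/(1-ρ) = 0.780437/(1-0.780437) = 3.5545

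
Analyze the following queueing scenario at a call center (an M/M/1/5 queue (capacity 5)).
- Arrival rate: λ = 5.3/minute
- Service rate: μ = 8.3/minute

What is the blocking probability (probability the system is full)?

ρ = λ/μ = 5.3/8.3 = 0.63855
P₀ = (1-ρ)/(1-ρ^(K+1)) = (1-0.63855)/(1-0.63855^6) = 0.36145/0.93221 = 0.3877
P_K = P₀×ρ^K = 0.38773 × 0.63855^5 = 0.38773 × 0.10616 = 0.04116
Blocking probability = 4.12%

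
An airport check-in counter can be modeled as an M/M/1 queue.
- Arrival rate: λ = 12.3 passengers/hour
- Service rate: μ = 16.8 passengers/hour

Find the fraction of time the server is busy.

Server utilization: ρ = λ/μ
ρ = 12.3/16.8 = 0.7321
The server is busy 73.21% of the time.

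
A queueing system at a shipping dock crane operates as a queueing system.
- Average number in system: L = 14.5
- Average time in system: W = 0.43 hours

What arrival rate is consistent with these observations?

Little's Law: L = λW, so λ = L/W
λ = 14.5/0.43 = 33.7209 containers/hour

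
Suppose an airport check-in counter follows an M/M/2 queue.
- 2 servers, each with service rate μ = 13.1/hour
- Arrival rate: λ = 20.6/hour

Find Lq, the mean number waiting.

Traffic intensity: ρ = λ/(cμ) = 20.6/(2×13.1) = 0.7863
Since ρ = 0.7863 < 1, system is stable.
Offered load a = λ/μ = cρ = 20.6/13.1 = 1.5725
P₀ = [ Σₙ₌₀^1 aⁿ/n! + a^2/(2!(1-ρ)) ]⁻¹
Σ = a^0/0! + a^1/1! = 1.0000 + 1.5725 = 2.5725
a^2/(2!(1-ρ)) = 2.4728/(2 × 0.21374) = 5.7846
P₀ = 1/(2.5725 + 5.7846) = 0.1197
Lq = P₀·a^2·ρ / (2!(1-ρ)²) = 0.11966 × 2.4728 × 0.78626 / (2 × 0.045685) = 2.5462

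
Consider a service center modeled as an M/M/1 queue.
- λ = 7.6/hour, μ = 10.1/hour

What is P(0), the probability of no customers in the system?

ρ = λ/μ = 7.6/10.1 = 0.7525
P(0) = 1 - ρ = 1 - 0.7525 = 0.2475
The server is idle 24.75% of the time.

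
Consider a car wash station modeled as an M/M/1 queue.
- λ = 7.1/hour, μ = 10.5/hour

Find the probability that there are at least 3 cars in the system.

ρ = λ/μ = 7.1/10.5 = 0.6762
P(N ≥ n) = ρⁿ
P(N ≥ 3) = 0.6762^3
P(N ≥ 3) = 0.3092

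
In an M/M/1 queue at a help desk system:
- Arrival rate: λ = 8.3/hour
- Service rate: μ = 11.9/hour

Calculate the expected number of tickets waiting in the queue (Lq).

ρ = λ/μ = 8.3/11.9 = 0.6975
For M/M/1: Lq = λ²/(μ(μ-λ))
Lq = 68.89/(11.9 × 3.60)
Lq = 1.6081 tickets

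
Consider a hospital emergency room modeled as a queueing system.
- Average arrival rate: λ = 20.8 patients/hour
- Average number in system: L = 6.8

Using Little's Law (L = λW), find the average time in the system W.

Little's Law: L = λW, so W = L/λ
W = 6.8/20.8 = 0.3269 hours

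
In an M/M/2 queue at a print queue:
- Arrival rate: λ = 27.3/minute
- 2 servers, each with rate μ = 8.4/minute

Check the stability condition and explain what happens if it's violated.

Stability requires ρ = λ/(cμ) < 1
ρ = 27.3/(2 × 8.4) = 27.3/16.80 = 1.6250
Since 1.6250 ≥ 1, the system is UNSTABLE.
Need c > λ/μ = 27.3/8.4 = 3.25.
Minimum servers needed: c = 4.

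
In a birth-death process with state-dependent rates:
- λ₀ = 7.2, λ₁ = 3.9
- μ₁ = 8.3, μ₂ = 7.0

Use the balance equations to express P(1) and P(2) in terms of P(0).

Balance equations:
State 0: λ₀P₀ = μ₁P₁ → P₁ = (λ₀/μ₁)P₀ = (7.2/8.3)P₀ = 0.8675P₀
State 1: P₂ = (λ₀λ₁)/(μ₁μ₂)P₀ = (7.2×3.9)/(8.3×7.0)P₀ = 0.4833P₀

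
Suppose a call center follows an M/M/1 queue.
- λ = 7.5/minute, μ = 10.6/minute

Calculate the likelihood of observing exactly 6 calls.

ρ = λ/μ = 7.5/10.6 = 0.70755
P(n) = (1-ρ)ρⁿ
P(6) = (1-0.70755) × 0.70755^6
P(6) = 0.29245 × 0.12547
P(6) = 0.03669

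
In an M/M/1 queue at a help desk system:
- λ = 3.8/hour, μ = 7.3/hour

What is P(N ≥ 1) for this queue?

ρ = λ/μ = 3.8/7.3 = 0.5205
P(N ≥ n) = ρⁿ
P(N ≥ 1) = 0.5205^1
P(N ≥ 1) = 0.5205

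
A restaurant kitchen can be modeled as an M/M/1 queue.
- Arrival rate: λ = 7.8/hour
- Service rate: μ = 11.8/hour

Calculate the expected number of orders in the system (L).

ρ = λ/μ = 7.8/11.8 = 0.6610
For M/M/1: L = λ/(μ-λ)
L = 7.8/(11.8-7.8) = 7.8/4.00
L = 1.9500 orders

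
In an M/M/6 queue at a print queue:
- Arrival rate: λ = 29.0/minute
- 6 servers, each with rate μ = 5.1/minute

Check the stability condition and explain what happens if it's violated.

Stability requires ρ = λ/(cμ) < 1
ρ = 29.0/(6 × 5.1) = 29.0/30.60 = 0.9477
Since 0.9477 < 1, the system is STABLE.
The servers are busy 94.77% of the time.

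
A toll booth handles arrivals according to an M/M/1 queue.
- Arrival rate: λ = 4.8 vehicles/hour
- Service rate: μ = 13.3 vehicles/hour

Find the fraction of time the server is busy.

Server utilization: ρ = λ/μ
ρ = 4.8/13.3 = 0.3609
The server is busy 36.09% of the time.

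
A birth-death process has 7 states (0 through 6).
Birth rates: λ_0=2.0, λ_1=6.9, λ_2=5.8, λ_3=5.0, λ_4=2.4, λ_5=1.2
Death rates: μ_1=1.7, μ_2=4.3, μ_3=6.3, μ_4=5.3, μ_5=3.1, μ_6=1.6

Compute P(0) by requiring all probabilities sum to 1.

Ratios P(n)/P(0) = (λ₀···λₙ₋₁)/(μ₁···μₙ):
P(1)/P(0) = (2.0)/(1.7) = 1.1765
P(2)/P(0) = (2.0×6.9)/(1.7×4.3) = 1.8878
P(3)/P(0) = (2.0×6.9×5.8)/(1.7×4.3×6.3) = 1.7380
P(4)/P(0) = (2.0×6.9×5.8×5.0)/(1.7×4.3×6.3×5.3) = 1.6396
P(5)/P(0) = (2.0×6.9×5.8×5.0×2.4)/(1.7×4.3×6.3×5.3×3.1) = 1.2694
P(6)/P(0) = (2.0×6.9×5.8×5.0×2.4×1.2)/(1.7×4.3×6.3×5.3×3.1×1.6) = 0.9520

Normalization: ∑ P(n) = 1
P(0) × (1.0000 + 1.1765 + 1.8878 + 1.7380 + 1.6396 + 1.2694 + 0.9520) = 1
P(0) × 9.6633 = 1
P(0) = 1/9.6633 = 0.1035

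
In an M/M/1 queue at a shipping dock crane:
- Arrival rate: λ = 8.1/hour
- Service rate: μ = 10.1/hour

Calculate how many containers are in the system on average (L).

ρ = λ/μ = 8.1/10.1 = 0.8020
For M/M/1: L = λ/(μ-λ)
L = 8.1/(10.1-8.1) = 8.1/2.00
L = 4.0500 containers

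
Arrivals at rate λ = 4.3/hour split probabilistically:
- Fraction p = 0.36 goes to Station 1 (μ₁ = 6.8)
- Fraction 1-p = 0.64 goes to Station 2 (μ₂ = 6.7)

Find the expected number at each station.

Effective rates: λ₁ = 4.3×0.36 = 1.548, λ₂ = 4.3×0.64 = 2.752
Station 1: ρ₁ = 1.548/6.8 = 0.2276, L₁ = ρ₁/(1-ρ₁) = 0.2276/(1-0.2276) = 0.2947
Station 2: ρ₂ = 2.752/6.7 = 0.41075, L₂ = ρ₂/(1-ρ₂) = 0.41075/(1-0.41075) = 0.6971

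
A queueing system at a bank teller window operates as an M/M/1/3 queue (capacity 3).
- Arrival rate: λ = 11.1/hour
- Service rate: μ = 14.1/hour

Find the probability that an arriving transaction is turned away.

ρ = λ/μ = 11.1/14.1 = 0.78723
P₀ = (1-ρ)/(1-ρ^(K+1)) = (1-0.78723)/(1-0.78723^4) = 0.21277/0.61593 = 0.3454
P_K = P₀×ρ^K = 0.3454 × 0.78723^3 = 0.3454 × 0.4879 = 0.1685
Blocking probability = 16.85%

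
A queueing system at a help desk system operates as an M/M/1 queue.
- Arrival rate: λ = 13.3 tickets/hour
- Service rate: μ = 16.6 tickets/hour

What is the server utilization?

Server utilization: ρ = λ/μ
ρ = 13.3/16.6 = 0.8012
The server is busy 80.12% of the time.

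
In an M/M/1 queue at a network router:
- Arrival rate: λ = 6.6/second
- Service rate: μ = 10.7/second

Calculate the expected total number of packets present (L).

ρ = λ/μ = 6.6/10.7 = 0.6168
For M/M/1: L = λ/(μ-λ)
L = 6.6/(10.7-6.6) = 6.6/4.10
L = 1.6098 packets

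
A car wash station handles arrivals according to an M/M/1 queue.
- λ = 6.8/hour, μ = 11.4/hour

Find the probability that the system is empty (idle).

ρ = λ/μ = 6.8/11.4 = 0.5965
P(0) = 1 - ρ = 1 - 0.5965 = 0.4035
The server is idle 40.35% of the time.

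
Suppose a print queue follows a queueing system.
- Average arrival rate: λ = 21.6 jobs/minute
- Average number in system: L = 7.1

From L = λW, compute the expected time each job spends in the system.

Little's Law: L = λW, so W = L/λ
W = 7.1/21.6 = 0.3287 minutes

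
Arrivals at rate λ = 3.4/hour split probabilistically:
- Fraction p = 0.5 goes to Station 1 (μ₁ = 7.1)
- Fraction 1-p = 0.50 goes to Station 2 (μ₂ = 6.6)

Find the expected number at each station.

Effective rates: λ₁ = 3.4×0.5 = 1.7, λ₂ = 3.4×0.50 = 1.7
Station 1: ρ₁ = 1.7/7.1 = 0.2394, L₁ = ρ₁/(1-ρ₁) = 0.2394/(1-0.2394) = 0.3148
Station 2: ρ₂ = 1.7/6.6 = 0.25758, L₂ = ρ₂/(1-ρ₂) = 0.25758/(1-0.25758) = 0.3469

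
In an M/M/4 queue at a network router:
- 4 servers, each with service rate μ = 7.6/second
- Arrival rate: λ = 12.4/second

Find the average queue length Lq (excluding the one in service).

Traffic intensity: ρ = λ/(cμ) = 12.4/(4×7.6) = 0.4079
Since ρ = 0.4079 < 1, system is stable.
Offered load a = λ/μ = cρ = 12.4/7.6 = 1.6316
P₀ = [ Σₙ₌₀^3 aⁿ/n! + a^4/(4!(1-ρ)) ]⁻¹
Σ = a^0/0! + a^1/1! + a^2/2! + a^3/3! = 1.0000 + 1.6316 + 1.3310 + 0.7239 = 4.6865
a^4/(4!(1-ρ)) = 7.0865/(24 × 0.5921) = 0.4987
P₀ = 1/(4.6865 + 0.4987) = 0.1929
Lq = P₀·a^4·ρ / (4!(1-ρ)²) = 0.19286 × 7.0865 × 0.40789 / (24 × 0.35059) = 0.06625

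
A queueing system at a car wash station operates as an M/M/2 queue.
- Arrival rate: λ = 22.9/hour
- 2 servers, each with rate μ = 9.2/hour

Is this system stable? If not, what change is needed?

Stability requires ρ = λ/(cμ) < 1
ρ = 22.9/(2 × 9.2) = 22.9/18.40 = 1.2446
Since 1.2446 ≥ 1, the system is UNSTABLE.
Need c > λ/μ = 22.9/9.2 = 2.49.
Minimum servers needed: c = 3.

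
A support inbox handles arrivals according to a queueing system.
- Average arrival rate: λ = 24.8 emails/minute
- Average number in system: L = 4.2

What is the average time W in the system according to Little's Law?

Little's Law: L = λW, so W = L/λ
W = 4.2/24.8 = 0.1694 minutes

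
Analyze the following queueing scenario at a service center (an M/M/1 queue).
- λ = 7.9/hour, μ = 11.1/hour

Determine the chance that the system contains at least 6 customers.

ρ = λ/μ = 7.9/11.1 = 0.7117
P(N ≥ n) = ρⁿ
P(N ≥ 6) = 0.7117^6
P(N ≥ 6) = 0.1300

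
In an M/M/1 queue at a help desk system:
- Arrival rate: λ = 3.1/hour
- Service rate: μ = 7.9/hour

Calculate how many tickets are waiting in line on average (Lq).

ρ = λ/μ = 3.1/7.9 = 0.3924
For M/M/1: Lq = λ²/(μ(μ-λ))
Lq = 9.61/(7.9 × 4.80)
Lq = 0.2534 tickets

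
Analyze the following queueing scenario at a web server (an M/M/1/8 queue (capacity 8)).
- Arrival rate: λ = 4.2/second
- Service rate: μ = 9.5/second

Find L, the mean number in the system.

ρ = λ/μ = 4.2/9.5 = 0.442105
P₀ = (1-ρ)/(1-ρ^(K+1)) = (1-0.442105)/(1-0.442105^9) = 0.55790/0.99935 = 0.5583
P_K = P₀×ρ^K = 0.55826 × 0.442105^8 = 0.55826 × 0.0014595 = 0.0008148
L = ρ[1 - (K+1)ρ^K + Kρ^(K+1)] / [(1-ρ)(1-ρ^(K+1))]
L = 0.442105 × (1 - 9×0.001459 + 8×0.0006453) / ((1 - 0.442105) × (1 - 0.0006453)) = 0.7866 requests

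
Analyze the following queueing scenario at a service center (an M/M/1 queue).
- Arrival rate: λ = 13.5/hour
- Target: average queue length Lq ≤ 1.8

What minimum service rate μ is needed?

For M/M/1: Lq = λ²/(μ(μ-λ))
Need Lq ≤ 1.8, i.e. μ(μ-λ) ≥ λ²/1.8
μ² - 13.5μ - 182.25/1.8 ≥ 0  →  μ² - 13.5μ - 101.2500 ≥ 0
Quadratic formula (positive root): μ = [λ + √(λ² + 4×101.2500)]/2
Discriminant: 182.25 + 4×101.2500 = 587.2500, √587.2500 = 24.2332
μ ≥ (13.5 + 24.2332)/2 = 18.8666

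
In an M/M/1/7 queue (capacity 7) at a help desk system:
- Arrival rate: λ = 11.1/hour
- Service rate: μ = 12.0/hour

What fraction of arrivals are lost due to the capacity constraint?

ρ = λ/μ = 11.1/12.0 = 0.9250
P₀ = (1-ρ)/(1-ρ^(K+1)) = (1-0.9250)/(1-0.9250^8) = 0.07500/0.4640 = 0.1616
P_K = P₀×ρ^K = 0.16162 × 0.9250^7 = 0.16162 × 0.57942 = 0.09365
Blocking probability = 9.36%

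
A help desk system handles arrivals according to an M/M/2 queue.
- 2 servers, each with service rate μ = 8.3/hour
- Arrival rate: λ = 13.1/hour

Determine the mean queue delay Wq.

Traffic intensity: ρ = λ/(cμ) = 13.1/(2×8.3) = 0.7892
Since ρ = 0.7892 < 1, system is stable.
Offered load a = λ/μ = cρ = 13.1/8.3 = 1.5783
P₀ = [ Σₙ₌₀^1 aⁿ/n! + a^2/(2!(1-ρ)) ]⁻¹
Σ = a^0/0! + a^1/1! = 1.0000 + 1.5783 = 2.5783
a^2/(2!(1-ρ)) = 2.49107/(2 × 0.210843) = 5.9074
P₀ = 1/(2.5783 + 5.9074) = 0.1178
Lq = P₀·a^2·ρ / (2!(1-ρ)²) = 0.117845 × 2.49107 × 0.789157 / (2 × 0.0444549) = 2.6056
Wq = Lq/λ = 2.6056/13.1 = 0.1989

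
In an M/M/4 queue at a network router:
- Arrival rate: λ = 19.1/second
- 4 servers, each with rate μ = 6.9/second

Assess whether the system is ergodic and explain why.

Stability requires ρ = λ/(cμ) < 1
ρ = 19.1/(4 × 6.9) = 19.1/27.60 = 0.6920
Since 0.6920 < 1, the system is STABLE.
The servers are busy 69.20% of the time.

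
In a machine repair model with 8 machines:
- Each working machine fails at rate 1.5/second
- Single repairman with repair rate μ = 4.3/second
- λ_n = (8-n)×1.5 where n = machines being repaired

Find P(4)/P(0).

P(4)/P(0) = ∏_{i=0}^{4-1} λ_i/μ_{i+1}
= (8-0)×1.5/4.3 × (8-1)×1.5/4.3 × (8-2)×1.5/4.3 × (8-3)×1.5/4.3
= 24.8771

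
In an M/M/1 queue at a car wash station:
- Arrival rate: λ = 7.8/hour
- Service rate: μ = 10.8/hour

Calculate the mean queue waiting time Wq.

First, compute utilization: ρ = λ/μ = 7.8/10.8 = 0.7222
For M/M/1: Wq = λ/(μ(μ-λ))
Wq = 7.8/(10.8 × (10.8-7.8))
Wq = 7.8/(10.8 × 3.00)
Wq = 0.2407 hours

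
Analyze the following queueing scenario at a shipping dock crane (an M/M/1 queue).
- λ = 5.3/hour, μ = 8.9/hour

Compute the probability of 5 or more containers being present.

ρ = λ/μ = 5.3/8.9 = 0.5955
P(N ≥ n) = ρⁿ
P(N ≥ 5) = 0.5955^5
P(N ≥ 5) = 0.07489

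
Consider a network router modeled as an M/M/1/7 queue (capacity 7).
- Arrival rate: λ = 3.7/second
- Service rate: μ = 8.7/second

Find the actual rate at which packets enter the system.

ρ = λ/μ = 3.7/8.7 = 0.42529
P₀ = (1-ρ)/(1-ρ^(K+1)) = (1-0.42529)/(1-0.42529^8) = 0.5747/0.9989 = 0.5753
P_K = P₀×ρ^K = 0.57533 × 0.42529^7 = 0.57533 × 0.0025165 = 0.001448
λ_eff = λ(1-P_K) = 3.7 × (1 - 0.001448) = 3.7 × 0.99855 = 3.6946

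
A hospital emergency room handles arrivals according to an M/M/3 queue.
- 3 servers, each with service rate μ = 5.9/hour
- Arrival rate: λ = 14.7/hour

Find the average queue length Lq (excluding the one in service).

Traffic intensity: ρ = λ/(cμ) = 14.7/(3×5.9) = 0.8305
Since ρ = 0.8305 < 1, system is stable.
Offered load a = λ/μ = cρ = 14.7/5.9 = 2.4915
P₀ = [ Σₙ₌₀^2 aⁿ/n! + a^3/(3!(1-ρ)) ]⁻¹
Σ = a^0/0! + a^1/1! + a^2/2! = 1.00000 + 2.49153 + 3.10385 = 6.5954
a^3/(3!(1-ρ)) = 15.46664/(6 × 0.1694915) = 15.2089
P₀ = 1/(6.5954 + 15.2089) = 0.04586
Lq = P₀·a^3·ρ / (3!(1-ρ)²) = 0.0458626 × 15.4666 × 0.830508 / (6 × 0.0287274) = 3.4178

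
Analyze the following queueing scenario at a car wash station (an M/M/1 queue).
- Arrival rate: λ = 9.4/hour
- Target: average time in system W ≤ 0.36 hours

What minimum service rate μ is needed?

For M/M/1: W = 1/(μ-λ)
Need W ≤ 0.36, so 1/(μ-λ) ≤ 0.36
μ - λ ≥ 1/0.36 = 2.7778
μ ≥ 9.4 + 2.7778 = 12.1778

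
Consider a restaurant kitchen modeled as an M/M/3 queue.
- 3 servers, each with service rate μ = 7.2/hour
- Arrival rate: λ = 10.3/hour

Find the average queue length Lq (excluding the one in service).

Traffic intensity: ρ = λ/(cμ) = 10.3/(3×7.2) = 0.4769
Since ρ = 0.4769 < 1, system is stable.
Offered load a = λ/μ = cρ = 10.3/7.2 = 1.4306
P₀ = [ Σₙ₌₀^2 aⁿ/n! + a^3/(3!(1-ρ)) ]⁻¹
Σ = a^0/0! + a^1/1! + a^2/2! = 1.0000 + 1.4306 + 1.0232 = 3.4538
a^3/(3!(1-ρ)) = 2.9276/(6 × 0.52315) = 0.9327
P₀ = 1/(3.4538 + 0.9327) = 0.2280
Lq = P₀·a^3·ρ / (3!(1-ρ)²) = 0.2280 × 2.9276 × 0.4769 / (6 × 0.2737) = 0.1938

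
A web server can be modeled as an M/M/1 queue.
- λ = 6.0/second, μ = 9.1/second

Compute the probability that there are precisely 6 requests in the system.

ρ = λ/μ = 6.0/9.1 = 0.65934
P(n) = (1-ρ)ρⁿ
P(6) = (1-0.65934) × 0.65934^6
P(6) = 0.3407 × 0.08216
P(6) = 0.02799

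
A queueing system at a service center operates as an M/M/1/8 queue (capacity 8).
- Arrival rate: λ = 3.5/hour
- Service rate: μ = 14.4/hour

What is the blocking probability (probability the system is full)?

ρ = λ/μ = 3.5/14.4 = 0.243056
P₀ = (1-ρ)/(1-ρ^(K+1)) = (1-0.243056)/(1-0.243056^9) = 0.7569/1.0000 = 0.7569
P_K = P₀×ρ^K = 0.75695 × 0.243056^8 = 0.75695 × 0.000012180 = 0.000009220
Blocking probability = 0.0009220%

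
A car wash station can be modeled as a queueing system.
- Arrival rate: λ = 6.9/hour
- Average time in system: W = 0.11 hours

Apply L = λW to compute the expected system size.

Little's Law: L = λW
L = 6.9 × 0.11 = 0.7590 cars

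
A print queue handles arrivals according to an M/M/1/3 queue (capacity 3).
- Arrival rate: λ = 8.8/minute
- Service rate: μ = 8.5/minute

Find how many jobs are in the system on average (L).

ρ = λ/μ = 8.8/8.5 = 1.0353
P₀ = (1-ρ)/(1-ρ^(K+1)) = (1-1.0353)/(1-1.0353^4) = -0.03530/-0.1489 = 0.2371
P_K = P₀×ρ^K = 0.23715 × 1.0353^3 = 0.23715 × 1.1097 = 0.2632
L = ρ[1 - (K+1)ρ^K + Kρ^(K+1)] / [(1-ρ)(1-ρ^(K+1))]
L = 1.0353 × (1 - 4×1.1096823 + 3×1.1488540) / ((1 - 1.0353) × (1 - 1.1488540)) = 1.5433 jobs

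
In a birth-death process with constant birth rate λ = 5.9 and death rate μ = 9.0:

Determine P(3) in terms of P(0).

For constant rates: P(n)/P(0) = (λ/μ)^n
P(3)/P(0) = (5.9/9.0)^3 = 0.65556^3 = 0.2817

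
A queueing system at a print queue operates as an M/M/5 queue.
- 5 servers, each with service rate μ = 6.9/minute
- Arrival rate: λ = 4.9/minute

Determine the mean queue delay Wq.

Traffic intensity: ρ = λ/(cμ) = 4.9/(5×6.9) = 0.1420
Since ρ = 0.1420 < 1, system is stable.
Offered load a = λ/μ = cρ = 4.9/6.9 = 0.7101
P₀ = [ Σₙ₌₀^4 aⁿ/n! + a^5/(5!(1-ρ)) ]⁻¹
Σ = a^0/0! + a^1/1! + a^2/2! + a^3/3! + a^4/4! = 1.0000 + 0.7101 + 0.2522 + 0.05969 + 0.01060 = 2.0326
a^5/(5!(1-ρ)) = 0.1806/(120 × 0.8580) = 0.001754
P₀ = 1/(2.0326 + 0.001754) = 0.4916
Lq = P₀·a^5·ρ / (5!(1-ρ)²) = 0.4916 × 0.1806 × 0.1420 / (120 × 0.7361) = 0.0001427
Wq = Lq/λ = 0.00014275/4.9 = 0.00002913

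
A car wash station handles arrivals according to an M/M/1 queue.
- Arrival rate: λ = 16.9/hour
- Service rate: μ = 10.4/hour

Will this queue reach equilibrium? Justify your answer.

Stability requires ρ = λ/(cμ) < 1
ρ = 16.9/(1 × 10.4) = 16.9/10.40 = 1.6250
Since 1.6250 ≥ 1, the system is UNSTABLE.
Queue grows without bound. Need μ > λ = 16.9.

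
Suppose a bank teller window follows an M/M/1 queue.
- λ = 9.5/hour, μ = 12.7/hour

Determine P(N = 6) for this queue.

ρ = λ/μ = 9.5/12.7 = 0.7480
P(n) = (1-ρ)ρⁿ
P(6) = (1-0.7480) × 0.7480^6
P(6) = 0.25200 × 0.17515
P(6) = 0.04414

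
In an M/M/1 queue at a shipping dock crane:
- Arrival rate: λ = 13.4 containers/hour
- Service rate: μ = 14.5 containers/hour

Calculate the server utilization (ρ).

Server utilization: ρ = λ/μ
ρ = 13.4/14.5 = 0.9241
The server is busy 92.41% of the time.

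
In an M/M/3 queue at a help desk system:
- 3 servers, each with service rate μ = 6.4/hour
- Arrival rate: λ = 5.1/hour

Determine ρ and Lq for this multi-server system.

Traffic intensity: ρ = λ/(cμ) = 5.1/(3×6.4) = 0.2656
Since ρ = 0.2656 < 1, system is stable.
Offered load a = λ/μ = cρ = 5.1/6.4 = 0.7969
P₀ = [ Σₙ₌₀^2 aⁿ/n! + a^3/(3!(1-ρ)) ]⁻¹
Σ = a^0/0! + a^1/1! + a^2/2! = 1.0000 + 0.7969 + 0.3175 = 2.1144
a^3/(3!(1-ρ)) = 0.5060/(6 × 0.7344) = 0.1148
P₀ = 1/(2.1144 + 0.1148) = 0.4486
Lq = P₀·a^3·ρ / (3!(1-ρ)²) = 0.4486 × 0.5060 × 0.2656 / (6 × 0.5393) = 0.01863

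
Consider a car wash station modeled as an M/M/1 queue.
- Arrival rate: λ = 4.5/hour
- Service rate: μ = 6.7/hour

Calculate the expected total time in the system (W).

First, compute utilization: ρ = λ/μ = 4.5/6.7 = 0.6716
For M/M/1: W = 1/(μ-λ)
W = 1/(6.7-4.5) = 1/2.20
W = 0.4545 hours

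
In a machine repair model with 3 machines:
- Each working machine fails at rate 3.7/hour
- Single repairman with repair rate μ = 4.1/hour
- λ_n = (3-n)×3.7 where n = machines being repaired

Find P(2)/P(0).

P(2)/P(0) = ∏_{i=0}^{2-1} λ_i/μ_{i+1}
= (3-0)×3.7/4.1 × (3-1)×3.7/4.1
= 4.8864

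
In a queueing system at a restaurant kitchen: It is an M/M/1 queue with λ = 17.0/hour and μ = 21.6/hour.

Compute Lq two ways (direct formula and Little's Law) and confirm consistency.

Method 1 (direct): Lq = λ²/(μ(μ-λ)) = 289.00/(21.6 × 4.60) = 2.9086

Method 2 (Little's Law):
W = 1/(μ-λ) = 1/4.60 = 0.217391
Wq = W - 1/μ = 0.217391 - 0.0462963 = 0.171095
Lq = λWq = 17.0 × 0.171095 = 2.9086 ✔ (matches Method 1)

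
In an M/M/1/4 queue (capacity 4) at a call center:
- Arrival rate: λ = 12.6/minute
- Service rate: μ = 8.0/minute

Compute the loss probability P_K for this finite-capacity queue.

ρ = λ/μ = 12.6/8.0 = 1.5750
P₀ = (1-ρ)/(1-ρ^(K+1)) = (1-1.5750)/(1-1.5750^5) = -0.5750/-8.6918 = 0.06615
P_K = P₀×ρ^K = 0.06615 × 1.5750^4 = 0.06615 × 6.1535 = 0.4071
Blocking probability = 40.71%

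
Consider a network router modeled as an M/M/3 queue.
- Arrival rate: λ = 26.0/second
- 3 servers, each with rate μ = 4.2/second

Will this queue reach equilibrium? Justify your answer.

Stability requires ρ = λ/(cμ) < 1
ρ = 26.0/(3 × 4.2) = 26.0/12.60 = 2.0635
Since 2.0635 ≥ 1, the system is UNSTABLE.
Need c > λ/μ = 26.0/4.2 = 6.19.
Minimum servers needed: c = 7.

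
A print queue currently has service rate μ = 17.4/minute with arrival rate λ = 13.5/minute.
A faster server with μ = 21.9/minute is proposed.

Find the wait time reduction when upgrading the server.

System 1: ρ₁ = 13.5/17.4 = 0.7759, W₁ = 1/(17.4-13.5) = 0.25641
System 2: ρ₂ = 13.5/21.9 = 0.6164, W₂ = 1/(21.9-13.5) = 0.11905
Improvement: (W₁-W₂)/W₁ = (0.25641-0.11905)/0.25641 = 53.57%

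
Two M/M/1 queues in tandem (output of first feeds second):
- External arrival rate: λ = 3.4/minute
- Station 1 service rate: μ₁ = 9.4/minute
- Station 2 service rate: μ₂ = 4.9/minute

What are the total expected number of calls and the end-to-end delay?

By Jackson's theorem, each station behaves as independent M/M/1.
Station 1: ρ₁ = 3.4/9.4 = 0.3617, L₁ = ρ₁/(1-ρ₁) = λ/(μ₁-λ) = 3.4/6.00 = 0.566667
Station 2: ρ₂ = 3.4/4.9 = 0.6939, L₂ = ρ₂/(1-ρ₂) = λ/(μ₂-λ) = 3.4/1.50 = 2.26667
Total: L = L₁ + L₂ = 0.566667 + 2.26667 = 2.8333
W = L/λ = 2.8333/3.4 = 0.8333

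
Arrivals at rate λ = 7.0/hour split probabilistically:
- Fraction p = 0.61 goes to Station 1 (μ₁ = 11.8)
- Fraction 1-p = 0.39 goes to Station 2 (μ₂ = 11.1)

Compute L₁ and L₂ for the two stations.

Effective rates: λ₁ = 7.0×0.61 = 4.27, λ₂ = 7.0×0.39 = 2.73
Station 1: ρ₁ = 4.27/11.8 = 0.36186, L₁ = ρ₁/(1-ρ₁) = 0.36186/(1-0.36186) = 0.5671
Station 2: ρ₂ = 2.73/11.1 = 0.24595, L₂ = ρ₂/(1-ρ₂) = 0.24595/(1-0.24595) = 0.3262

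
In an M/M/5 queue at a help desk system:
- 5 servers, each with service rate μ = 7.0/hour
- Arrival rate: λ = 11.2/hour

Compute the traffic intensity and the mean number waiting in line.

Traffic intensity: ρ = λ/(cμ) = 11.2/(5×7.0) = 0.3200
Since ρ = 0.3200 < 1, system is stable.
Offered load a = λ/μ = cρ = 11.2/7.0 = 1.6000
P₀ = [ Σₙ₌₀^4 aⁿ/n! + a^5/(5!(1-ρ)) ]⁻¹
Σ = a^0/0! + a^1/1! + a^2/2! + a^3/3! + a^4/4! = 1.0000 + 1.6000 + 1.2800 + 0.68267 + 0.27307 = 4.8357
a^5/(5!(1-ρ)) = 10.4858/(120 × 0.6800) = 0.1285
P₀ = 1/(4.8357 + 0.1285) = 0.2014
Lq = P₀·a^5·ρ / (5!(1-ρ)²) = 0.2014 × 10.4858 × 0.3200 / (120 × 0.4624) = 0.01218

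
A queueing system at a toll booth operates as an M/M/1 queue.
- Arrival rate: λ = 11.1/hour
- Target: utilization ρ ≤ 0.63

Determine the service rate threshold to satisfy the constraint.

ρ = λ/μ, so μ = λ/ρ
μ ≥ 11.1/0.63 = 17.6190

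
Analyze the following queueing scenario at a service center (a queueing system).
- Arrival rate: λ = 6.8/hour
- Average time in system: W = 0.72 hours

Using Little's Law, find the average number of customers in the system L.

Little's Law: L = λW
L = 6.8 × 0.72 = 4.8960 customers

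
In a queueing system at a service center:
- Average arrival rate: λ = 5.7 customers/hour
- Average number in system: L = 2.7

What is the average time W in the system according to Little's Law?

Little's Law: L = λW, so W = L/λ
W = 2.7/5.7 = 0.4737 hours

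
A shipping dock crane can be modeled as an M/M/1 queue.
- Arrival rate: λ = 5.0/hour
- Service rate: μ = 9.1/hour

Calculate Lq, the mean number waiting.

ρ = λ/μ = 5.0/9.1 = 0.5495
For M/M/1: Lq = λ²/(μ(μ-λ))
Lq = 25.00/(9.1 × 4.10)
Lq = 0.6701 containers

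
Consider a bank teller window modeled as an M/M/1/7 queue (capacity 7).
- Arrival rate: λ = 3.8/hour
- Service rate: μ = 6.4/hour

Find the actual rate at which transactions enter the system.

ρ = λ/μ = 3.8/6.4 = 0.59375
P₀ = (1-ρ)/(1-ρ^(K+1)) = (1-0.59375)/(1-0.59375^8) = 0.4062/0.9846 = 0.4126
P_K = P₀×ρ^K = 0.41262 × 0.59375^7 = 0.41262 × 0.026015 = 0.01073
λ_eff = λ(1-P_K) = 3.8 × (1 - 0.01073) = 3.8 × 0.98927 = 3.7592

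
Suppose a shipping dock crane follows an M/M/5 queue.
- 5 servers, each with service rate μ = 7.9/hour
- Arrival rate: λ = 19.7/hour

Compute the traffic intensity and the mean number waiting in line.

Traffic intensity: ρ = λ/(cμ) = 19.7/(5×7.9) = 0.4987
Since ρ = 0.4987 < 1, system is stable.
Offered load a = λ/μ = cρ = 19.7/7.9 = 2.4937
P₀ = [ Σₙ₌₀^4 aⁿ/n! + a^5/(5!(1-ρ)) ]⁻¹
Σ = a^0/0! + a^1/1! + a^2/2! + a^3/3! + a^4/4! = 1.0000 + 2.4937 + 3.1092 + 2.5844 + 1.6112 = 10.7985
a^5/(5!(1-ρ)) = 96.4263/(120 × 0.50127) = 1.6030
P₀ = 1/(10.7985 + 1.6030) = 0.08064
Lq = P₀·a^5·ρ / (5!(1-ρ)²) = 0.08064 × 96.4263 × 0.4987 / (120 × 0.2513) = 0.1286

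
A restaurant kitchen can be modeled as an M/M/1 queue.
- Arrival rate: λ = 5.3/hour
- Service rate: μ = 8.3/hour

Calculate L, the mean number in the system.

ρ = λ/μ = 5.3/8.3 = 0.6386
For M/M/1: L = λ/(μ-λ)
L = 5.3/(8.3-5.3) = 5.3/3.00
L = 1.7667 orders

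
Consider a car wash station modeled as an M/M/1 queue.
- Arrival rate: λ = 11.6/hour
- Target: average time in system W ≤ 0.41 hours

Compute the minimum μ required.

For M/M/1: W = 1/(μ-λ)
Need W ≤ 0.41, so 1/(μ-λ) ≤ 0.41
μ - λ ≥ 1/0.41 = 2.4390
μ ≥ 11.6 + 2.4390 = 14.0390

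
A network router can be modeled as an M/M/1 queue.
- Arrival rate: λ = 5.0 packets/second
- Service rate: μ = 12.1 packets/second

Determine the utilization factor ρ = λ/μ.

Server utilization: ρ = λ/μ
ρ = 5.0/12.1 = 0.4132
The server is busy 41.32% of the time.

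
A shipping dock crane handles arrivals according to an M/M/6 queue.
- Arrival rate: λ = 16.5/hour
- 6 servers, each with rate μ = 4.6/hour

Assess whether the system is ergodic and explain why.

Stability requires ρ = λ/(cμ) < 1
ρ = 16.5/(6 × 4.6) = 16.5/27.60 = 0.5978
Since 0.5978 < 1, the system is STABLE.
The servers are busy 59.78% of the time.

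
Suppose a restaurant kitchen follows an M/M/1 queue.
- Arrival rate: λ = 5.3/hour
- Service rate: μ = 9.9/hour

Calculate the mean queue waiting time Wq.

First, compute utilization: ρ = λ/μ = 5.3/9.9 = 0.5354
For M/M/1: Wq = λ/(μ(μ-λ))
Wq = 5.3/(9.9 × (9.9-5.3))
Wq = 5.3/(9.9 × 4.60)
Wq = 0.1164 hours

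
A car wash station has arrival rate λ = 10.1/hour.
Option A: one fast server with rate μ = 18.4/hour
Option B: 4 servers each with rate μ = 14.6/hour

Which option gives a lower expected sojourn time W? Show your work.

Option A: single server μ = 18.4 (M/M/1)
  ρ_A = 10.1/18.4 = 0.5489
  W_A = 1/(μ-λ) = 1/(18.4-10.1) = 1/8.30 = 0.1205

Option B: 4 servers μ = 14.6 (M/M/4)
  ρ_B = λ/(cμ) = 10.1/(4×14.6) = 0.1729
  Offered load a = λ/μ = cρ = 10.1/14.6 = 0.6918
  P₀ = [ Σₙ₌₀^3 aⁿ/n! + a^4/(4!(1-ρ)) ]⁻¹
  Σ = a^0/0! + a^1/1! + a^2/2! + a^3/3! = 1.0000 + 0.69178 + 0.23928 + 0.055177 = 1.9862
  a^4/(4!(1-ρ)) = 0.2290/(24 × 0.8271) = 0.01154
  P₀ = 1/(1.9862 + 0.01154) = 0.5006
  Lq = P₀·a^4·ρ / (4!(1-ρ)²) = 0.50056 × 0.22902 × 0.17295 / (24 × 0.68402) = 0.001208
  Wq_B = Lq/λ = 0.001208/10.1 = 0.0001196
  W_B = Wq_B + 1/μ = 0.0001196 + 0.06849 = 0.06861

Since W_B = 0.06861 < W_A = 0.1205, Option B (multiple servers) has the shorter time in system.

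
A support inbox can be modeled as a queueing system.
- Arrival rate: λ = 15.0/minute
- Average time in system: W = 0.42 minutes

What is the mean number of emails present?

Little's Law: L = λW
L = 15.0 × 0.42 = 6.3000 emails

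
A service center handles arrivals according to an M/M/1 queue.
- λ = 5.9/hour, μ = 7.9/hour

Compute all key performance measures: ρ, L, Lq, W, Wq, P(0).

Step 1: ρ = λ/μ = 5.9/7.9 = 0.7468
Step 2: L = λ/(μ-λ) = 5.9/2.00 = 2.9500
Step 3: Lq = λ²/(μ(μ-λ)) = 34.81/(7.9×2.00) = 2.2032
Step 4: W = 1/(μ-λ) = 1/2.00 = 0.5000
Step 5: Wq = λ/(μ(μ-λ)) = 5.9/(7.9×2.00) = 0.3734
Step 6: P(0) = 1-ρ = 0.2532
Verify: L = λW = 5.9×0.5000 = 2.9500 ✔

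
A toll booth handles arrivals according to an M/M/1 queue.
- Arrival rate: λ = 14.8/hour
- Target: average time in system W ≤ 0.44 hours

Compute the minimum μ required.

For M/M/1: W = 1/(μ-λ)
Need W ≤ 0.44, so 1/(μ-λ) ≤ 0.44
μ - λ ≥ 1/0.44 = 2.2727
μ ≥ 14.8 + 2.2727 = 17.0727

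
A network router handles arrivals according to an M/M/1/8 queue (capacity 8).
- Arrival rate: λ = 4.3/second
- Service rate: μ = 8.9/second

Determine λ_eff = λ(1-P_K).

ρ = λ/μ = 4.3/8.9 = 0.48315
P₀ = (1-ρ)/(1-ρ^(K+1)) = (1-0.48315)/(1-0.48315^9) = 0.5169/0.9986 = 0.5176
P_K = P₀×ρ^K = 0.5176 × 0.48315^8 = 0.5176 × 0.002969 = 0.001537
λ_eff = λ(1-P_K) = 4.3 × (1 - 0.001537) = 4.3 × 0.99846 = 4.2934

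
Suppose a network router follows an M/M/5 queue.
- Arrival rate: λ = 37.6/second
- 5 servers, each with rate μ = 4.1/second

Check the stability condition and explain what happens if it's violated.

Stability requires ρ = λ/(cμ) < 1
ρ = 37.6/(5 × 4.1) = 37.6/20.50 = 1.8341
Since 1.8341 ≥ 1, the system is UNSTABLE.
Need c > λ/μ = 37.6/4.1 = 9.17.
Minimum servers needed: c = 10.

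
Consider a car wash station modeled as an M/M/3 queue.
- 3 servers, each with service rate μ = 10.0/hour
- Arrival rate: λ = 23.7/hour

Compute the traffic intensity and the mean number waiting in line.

Traffic intensity: ρ = λ/(cμ) = 23.7/(3×10.0) = 0.7900
Since ρ = 0.7900 < 1, system is stable.
Offered load a = λ/μ = cρ = 23.7/10.0 = 2.3700
P₀ = [ Σₙ₌₀^2 aⁿ/n! + a^3/(3!(1-ρ)) ]⁻¹
Σ = a^0/0! + a^1/1! + a^2/2! = 1.00000 + 2.37000 + 2.80845 = 6.1784
a^3/(3!(1-ρ)) = 13.31205/(6 × 0.2100000) = 10.5651
P₀ = 1/(6.1784 + 10.5651) = 0.05972
Lq = P₀·a^3·ρ / (3!(1-ρ)²) = 0.059724 × 13.3121 × 0.79000 / (6 × 0.044100) = 2.3737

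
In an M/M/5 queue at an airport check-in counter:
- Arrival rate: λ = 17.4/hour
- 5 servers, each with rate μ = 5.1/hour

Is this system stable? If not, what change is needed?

Stability requires ρ = λ/(cμ) < 1
ρ = 17.4/(5 × 5.1) = 17.4/25.50 = 0.6824
Since 0.6824 < 1, the system is STABLE.
The servers are busy 68.24% of the time.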